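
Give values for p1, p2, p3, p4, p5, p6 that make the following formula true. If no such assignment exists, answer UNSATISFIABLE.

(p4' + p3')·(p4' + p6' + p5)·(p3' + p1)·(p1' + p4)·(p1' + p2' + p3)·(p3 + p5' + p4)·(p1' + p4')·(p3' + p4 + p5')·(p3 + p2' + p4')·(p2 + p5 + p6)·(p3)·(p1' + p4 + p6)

From the singleton clause (p3), p3 = 1.
From the singleton clause (p4'), p4 = 0.
From the singleton clause (p1), p1 = 1.
But (p1') is also a unit clause — contradiction.

UNSATISFIABLE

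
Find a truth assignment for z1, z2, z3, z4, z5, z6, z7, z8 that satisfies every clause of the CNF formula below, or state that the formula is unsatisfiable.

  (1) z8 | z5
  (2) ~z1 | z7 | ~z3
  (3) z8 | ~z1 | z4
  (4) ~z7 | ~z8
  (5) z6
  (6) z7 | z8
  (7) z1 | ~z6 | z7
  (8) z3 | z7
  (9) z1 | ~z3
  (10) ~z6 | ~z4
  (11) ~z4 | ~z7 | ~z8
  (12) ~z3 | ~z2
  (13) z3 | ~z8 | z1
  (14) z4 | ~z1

z1 ↦ 0; z2 ↦ 1; z3 ↦ 0; z4 ↦ 0; z5 ↦ 1; z6 ↦ 1; z7 ↦ 1; z8 ↦ 0

Unit clause (z6) forces z6 = 1.
Unit clause (~z4) forces z4 = 0.
Unit clause (~z1) forces z1 = 0.
Unit clause (z7) forces z7 = 1.
Unit clause (~z8) forces z8 = 0.
Unit clause (z5) forces z5 = 1.
Unit clause (~z3) forces z3 = 0.
No clause remains; z2 is free.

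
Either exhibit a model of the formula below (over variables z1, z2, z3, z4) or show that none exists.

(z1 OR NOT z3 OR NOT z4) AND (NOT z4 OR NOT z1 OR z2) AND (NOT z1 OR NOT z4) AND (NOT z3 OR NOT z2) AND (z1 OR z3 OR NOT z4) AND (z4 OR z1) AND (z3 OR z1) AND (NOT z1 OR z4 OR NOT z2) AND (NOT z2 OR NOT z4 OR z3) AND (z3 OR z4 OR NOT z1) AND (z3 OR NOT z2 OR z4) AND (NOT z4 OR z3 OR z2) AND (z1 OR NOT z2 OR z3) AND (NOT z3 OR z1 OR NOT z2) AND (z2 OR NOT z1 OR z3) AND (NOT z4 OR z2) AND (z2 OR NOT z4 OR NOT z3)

z1 ↦ true; z2 ↦ false; z3 ↦ true; z4 ↦ false

Suppose z1 = true.
From the singleton clause (NOT z4), z4 = false.
From the singleton clause (NOT z2), z2 = false.
From the singleton clause (z3), z3 = true.
This assignment satisfies each clause.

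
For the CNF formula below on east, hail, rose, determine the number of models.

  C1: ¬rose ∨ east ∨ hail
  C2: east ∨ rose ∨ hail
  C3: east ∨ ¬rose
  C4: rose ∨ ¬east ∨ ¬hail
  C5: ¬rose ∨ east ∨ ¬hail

There are 2^3 = 8 truth assignments over (east, hail, rose).
Split on rose. With rose = True, the clauses containing rose are satisfied and ¬rose drops from the rest; 2 of the 2^2 = 4 assignments to the other variables satisfy what remains.
With rose = False, by the same count on the reduced clause set, 2 assignments work.
(One model: east=F, hail=T, rose=F.)
Total: 2 + 2 = 4.

4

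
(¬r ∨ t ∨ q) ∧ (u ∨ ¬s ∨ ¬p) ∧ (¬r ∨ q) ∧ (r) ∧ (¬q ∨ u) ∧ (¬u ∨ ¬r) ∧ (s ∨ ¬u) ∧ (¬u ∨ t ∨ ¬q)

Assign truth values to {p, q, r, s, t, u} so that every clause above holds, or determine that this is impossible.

From the singleton clause (r), r = True.
From the singleton clause (q), q = True.
From the singleton clause (u), u = True.
That conflicts with the unit clause (¬u).

UNSATISFIABLE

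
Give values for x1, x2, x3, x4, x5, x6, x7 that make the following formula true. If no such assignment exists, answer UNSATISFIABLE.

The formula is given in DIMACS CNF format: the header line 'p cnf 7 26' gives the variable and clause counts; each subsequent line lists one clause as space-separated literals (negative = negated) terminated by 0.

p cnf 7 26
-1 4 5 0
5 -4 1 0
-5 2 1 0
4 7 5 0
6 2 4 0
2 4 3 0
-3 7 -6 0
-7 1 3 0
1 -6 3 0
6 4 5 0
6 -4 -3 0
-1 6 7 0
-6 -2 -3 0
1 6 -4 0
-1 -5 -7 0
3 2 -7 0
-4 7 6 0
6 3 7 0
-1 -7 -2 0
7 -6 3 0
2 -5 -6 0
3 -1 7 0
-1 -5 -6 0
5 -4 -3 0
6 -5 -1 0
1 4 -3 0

Try x1 = False.
Try x5 = True.
From the singleton clause (x2), x2 = True.
Try x7 = False.
Try x3 = False.
From the singleton clause (¬x6), x6 = False.
But (x6) is also a unit clause — contradiction.
So x3 must be the other value — set x3 = True.
From the singleton clause (¬x6), x6 = False.
From the singleton clause (¬x4), x4 = False.
But (x4) is also a unit clause — contradiction.
Both values of x3 lead to a conflict.
So x7 must be the other value — set x7 = True.
From the singleton clause (x3), x3 = True.
From the singleton clause (¬x6), x6 = False.
From the singleton clause (¬x4), x4 = False.
But (x4) is also a unit clause — contradiction.
Both values of x7 lead to a conflict.
So x5 must be the other value — set x5 = False.
From the singleton clause (¬x4), x4 = False.
From the singleton clause (x7), x7 = True.
From the singleton clause (x3), x3 = True.
But (¬x3) is also a unit clause — contradiction.
Both values of x5 lead to a conflict.
So x1 must be the other value — set x1 = True.
Try x4 = True.
Try x6 = True.
From the singleton clause (¬x5), x5 = False.
From the singleton clause (¬x3), x3 = False.
From the singleton clause (x7), x7 = True.
From the singleton clause (x2), x2 = True.
But (¬x2) is also a unit clause — contradiction.
So x6 must be the other value — set x6 = False.
From the singleton clause (¬x3), x3 = False.
From the singleton clause (x7), x7 = True.
From the singleton clause (¬x5), x5 = False.
From the singleton clause (x2), x2 = True.
But (¬x2) is also a unit clause — contradiction.
Both values of x6 lead to a conflict.
So x4 must be the other value — set x4 = False.
From the singleton clause (x5), x5 = True.
From the singleton clause (¬x7), x7 = False.
From the singleton clause (x6), x6 = True.
But (¬x6) is also a unit clause — contradiction.
Both values of x4 lead to a conflict.
Both values of x1 lead to a conflict.

UNSATISFIABLE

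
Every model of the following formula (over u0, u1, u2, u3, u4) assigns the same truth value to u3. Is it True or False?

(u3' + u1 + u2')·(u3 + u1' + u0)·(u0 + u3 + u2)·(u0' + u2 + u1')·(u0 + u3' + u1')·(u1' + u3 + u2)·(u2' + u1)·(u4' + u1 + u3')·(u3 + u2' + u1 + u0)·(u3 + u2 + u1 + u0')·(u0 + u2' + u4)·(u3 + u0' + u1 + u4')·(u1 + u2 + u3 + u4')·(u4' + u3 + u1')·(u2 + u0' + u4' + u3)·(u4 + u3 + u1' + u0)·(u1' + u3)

Suppose u3 = 0.
(u1') alone gives u1 = 0.
(u2') alone gives u2 = 0.
(u0) alone gives u0 = 1.
Now (u0') is unsatisfied and unit — conflict.
So every satisfying assignment has u3 = True.

True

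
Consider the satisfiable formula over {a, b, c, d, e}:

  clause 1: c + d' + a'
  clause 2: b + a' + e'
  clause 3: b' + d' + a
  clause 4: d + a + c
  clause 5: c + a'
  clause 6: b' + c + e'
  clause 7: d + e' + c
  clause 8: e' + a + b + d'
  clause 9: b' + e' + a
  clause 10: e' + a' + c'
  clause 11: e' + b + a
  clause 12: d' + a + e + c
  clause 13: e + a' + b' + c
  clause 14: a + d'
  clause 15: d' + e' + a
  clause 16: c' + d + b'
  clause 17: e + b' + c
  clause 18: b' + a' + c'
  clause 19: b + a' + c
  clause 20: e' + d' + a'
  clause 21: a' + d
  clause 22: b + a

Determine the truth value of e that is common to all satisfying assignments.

Suppose e = 1.
Suppose b = 1.
(c) alone gives c = 1.
(a) alone gives a = 1.
That conflicts with the unit clause (a').
So b must be the other value — set b = 0.
(a') alone gives a = 0.
That conflicts with the unit clause (a).
Either choice for b ends in contradiction.
So every satisfying assignment has e = False.

False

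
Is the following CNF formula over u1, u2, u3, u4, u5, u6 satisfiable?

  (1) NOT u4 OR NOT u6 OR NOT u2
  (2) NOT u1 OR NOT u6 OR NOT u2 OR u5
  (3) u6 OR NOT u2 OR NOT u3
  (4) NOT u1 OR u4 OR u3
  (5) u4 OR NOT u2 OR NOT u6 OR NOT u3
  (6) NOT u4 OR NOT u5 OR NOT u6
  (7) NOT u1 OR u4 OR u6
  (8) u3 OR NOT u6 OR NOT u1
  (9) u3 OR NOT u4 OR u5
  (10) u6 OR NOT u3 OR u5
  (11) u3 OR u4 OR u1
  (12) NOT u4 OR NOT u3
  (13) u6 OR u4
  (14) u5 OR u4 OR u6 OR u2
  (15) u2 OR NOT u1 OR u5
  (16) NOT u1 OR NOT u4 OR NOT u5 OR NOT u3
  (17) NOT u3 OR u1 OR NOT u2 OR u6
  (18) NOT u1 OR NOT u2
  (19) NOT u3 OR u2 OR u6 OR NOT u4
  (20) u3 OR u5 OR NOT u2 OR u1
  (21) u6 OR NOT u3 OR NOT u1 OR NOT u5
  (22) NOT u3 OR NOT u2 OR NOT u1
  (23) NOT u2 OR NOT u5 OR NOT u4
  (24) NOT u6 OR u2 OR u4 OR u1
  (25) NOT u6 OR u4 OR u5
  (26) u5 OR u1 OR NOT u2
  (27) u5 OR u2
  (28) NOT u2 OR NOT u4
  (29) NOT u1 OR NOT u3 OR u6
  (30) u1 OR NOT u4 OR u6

Branch on u4: set u4 = false.
Unit clause (u6) forces u6 = true.
Unit clause (u5) forces u5 = true.
Branch on u1: set u1 = true.
Unit clause (u3) forces u3 = true.
Unit clause (NOT u2) forces u2 = false.
Every clause now holds.
A satisfying assignment: u1: true; u2: false; u3: true; u4: false; u5: true; u6: true.

Yes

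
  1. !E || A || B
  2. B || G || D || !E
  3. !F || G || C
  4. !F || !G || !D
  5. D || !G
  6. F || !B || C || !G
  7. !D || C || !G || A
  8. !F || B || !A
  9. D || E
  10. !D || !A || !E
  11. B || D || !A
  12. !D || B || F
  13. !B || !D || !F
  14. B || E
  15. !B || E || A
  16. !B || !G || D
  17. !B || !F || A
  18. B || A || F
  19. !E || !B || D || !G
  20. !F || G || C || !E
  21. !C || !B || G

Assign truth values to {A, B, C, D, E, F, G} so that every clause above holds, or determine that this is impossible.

Try D = true.
Try F = false.
From the singleton clause (B), B = true.
Try C = false.
From the singleton clause (!G), G = false.
Try A = false.
From the singleton clause (E), E = true.
All clauses are satisfied.

A=false, B=true, C=false, D=true, E=true, F=false, G=false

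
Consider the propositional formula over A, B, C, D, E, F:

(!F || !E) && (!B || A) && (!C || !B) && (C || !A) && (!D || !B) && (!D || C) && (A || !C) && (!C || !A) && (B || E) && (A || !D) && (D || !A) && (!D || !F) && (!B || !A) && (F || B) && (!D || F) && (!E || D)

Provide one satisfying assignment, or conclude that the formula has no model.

Suppose F = false.
From the singleton clause (B), B = true.
From the singleton clause (A), A = true.
But (!A) is also a unit clause — contradiction.
Backtrack on F: now try F = true.
From the singleton clause (!E), E = false.
From the singleton clause (B), B = true.
From the singleton clause (A), A = true.
But (!A) is also a unit clause — contradiction.
Either choice for F ends in contradiction.

UNSATISFIABLE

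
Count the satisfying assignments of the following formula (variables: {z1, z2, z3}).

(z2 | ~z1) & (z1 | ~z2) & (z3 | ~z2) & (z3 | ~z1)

There are 2^3 = 8 truth assignments over (z1, z2, z3).
Check each against the 4 clauses (columns in the order z1, z2, z3):
  F F F  ✓ satisfies all
  F F T  ✓ satisfies all
  F T F  ✗ fails (z1 | ~z2)
  F T T  ✗ fails (z1 | ~z2)
  T F F  ✗ fails (z2 | ~z1)
  T F T  ✗ fails (z2 | ~z1)
  T T F  ✗ fails (z3 | ~z2)
  T T T  ✓ satisfies all
3 of the 8 rows are models.

3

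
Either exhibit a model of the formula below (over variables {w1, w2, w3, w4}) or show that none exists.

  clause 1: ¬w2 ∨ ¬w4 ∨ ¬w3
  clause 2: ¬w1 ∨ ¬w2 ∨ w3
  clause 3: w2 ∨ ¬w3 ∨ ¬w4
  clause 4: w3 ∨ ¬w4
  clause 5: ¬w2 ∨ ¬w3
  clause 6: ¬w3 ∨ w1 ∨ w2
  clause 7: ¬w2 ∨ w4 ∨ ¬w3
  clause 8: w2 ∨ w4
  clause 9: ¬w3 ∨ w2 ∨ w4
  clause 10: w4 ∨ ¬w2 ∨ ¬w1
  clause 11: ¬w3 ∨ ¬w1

Case w3 = False:
(¬w4) alone gives w4 = False.
(w2) alone gives w2 = True.
(¬w1) alone gives w1 = False.
Every clause now holds.

w1 ↦ False; w2 ↦ True; w3 ↦ False; w4 ↦ False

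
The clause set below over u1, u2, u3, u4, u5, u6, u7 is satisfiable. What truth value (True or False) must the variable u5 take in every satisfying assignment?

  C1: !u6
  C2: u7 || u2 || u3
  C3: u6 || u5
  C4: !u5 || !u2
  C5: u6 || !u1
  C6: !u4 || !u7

True

Suppose u5 = false.
The clause (!u6) is unit, so u6 = false.
Now (u6) is unsatisfied and unit — conflict.
So every satisfying assignment has u5 = True.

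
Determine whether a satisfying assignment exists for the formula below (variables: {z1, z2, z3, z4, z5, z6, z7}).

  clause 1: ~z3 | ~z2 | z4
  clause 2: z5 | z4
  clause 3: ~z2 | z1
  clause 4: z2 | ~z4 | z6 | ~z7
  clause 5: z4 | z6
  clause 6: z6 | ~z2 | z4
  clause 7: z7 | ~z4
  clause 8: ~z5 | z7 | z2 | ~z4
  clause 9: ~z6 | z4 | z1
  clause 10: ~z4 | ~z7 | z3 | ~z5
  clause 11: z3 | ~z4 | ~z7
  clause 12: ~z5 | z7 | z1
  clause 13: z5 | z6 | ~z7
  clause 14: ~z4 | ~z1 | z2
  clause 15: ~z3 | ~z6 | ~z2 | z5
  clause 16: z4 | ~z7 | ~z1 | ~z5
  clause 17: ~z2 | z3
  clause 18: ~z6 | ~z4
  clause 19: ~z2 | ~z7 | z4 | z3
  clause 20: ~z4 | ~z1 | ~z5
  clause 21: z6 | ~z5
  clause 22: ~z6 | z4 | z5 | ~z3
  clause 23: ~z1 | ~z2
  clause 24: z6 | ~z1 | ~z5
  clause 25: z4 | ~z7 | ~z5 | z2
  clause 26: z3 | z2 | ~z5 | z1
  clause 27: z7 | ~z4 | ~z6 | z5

Case z5 = 1:
From the singleton clause (z6), z6 = 1.
From the singleton clause (~z4), z4 = 0.
From the singleton clause (z1), z1 = 1.
From the singleton clause (~z7), z7 = 0.
From the singleton clause (~z2), z2 = 0.
No clause remains; z3 is free.
A satisfying assignment: z1: 1, z2: 0, z3: 0, z4: 0, z5: 1, z6: 1, z7: 0.

Yes, satisfiable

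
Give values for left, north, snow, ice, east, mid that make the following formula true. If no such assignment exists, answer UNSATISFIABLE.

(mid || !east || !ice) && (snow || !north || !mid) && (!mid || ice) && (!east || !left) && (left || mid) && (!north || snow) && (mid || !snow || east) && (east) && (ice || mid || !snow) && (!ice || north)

From the singleton clause (east), east = true.
From the singleton clause (!left), left = false.
From the singleton clause (mid), mid = true.
From the singleton clause (ice), ice = true.
From the singleton clause (north), north = true.
From the singleton clause (snow), snow = true.
Every clause now holds.

left=false, north=true, snow=true, ice=true, east=true, mid=true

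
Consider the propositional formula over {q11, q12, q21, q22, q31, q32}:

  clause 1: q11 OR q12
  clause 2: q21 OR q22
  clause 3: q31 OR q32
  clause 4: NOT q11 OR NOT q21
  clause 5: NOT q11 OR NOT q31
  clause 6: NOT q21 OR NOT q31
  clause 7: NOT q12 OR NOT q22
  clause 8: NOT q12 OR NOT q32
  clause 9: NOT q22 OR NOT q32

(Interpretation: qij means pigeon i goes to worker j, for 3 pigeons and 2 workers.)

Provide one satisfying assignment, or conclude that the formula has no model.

Suppose q11 = true.
Unit clause (NOT q21) forces q21 = false.
Unit clause (q22) forces q22 = true.
Unit clause (NOT q31) forces q31 = false.
Unit clause (q32) forces q32 = true.
Now (NOT q32) is unsatisfied and unit — conflict.
That branch fails; take q11 = false instead.
Unit clause (q12) forces q12 = true.
Unit clause (NOT q22) forces q22 = false.
Unit clause (q21) forces q21 = true.
Unit clause (NOT q31) forces q31 = false.
Unit clause (q32) forces q32 = true.
Now (NOT q32) is unsatisfied and unit — conflict.
Both values of q11 lead to a conflict.

UNSATISFIABLE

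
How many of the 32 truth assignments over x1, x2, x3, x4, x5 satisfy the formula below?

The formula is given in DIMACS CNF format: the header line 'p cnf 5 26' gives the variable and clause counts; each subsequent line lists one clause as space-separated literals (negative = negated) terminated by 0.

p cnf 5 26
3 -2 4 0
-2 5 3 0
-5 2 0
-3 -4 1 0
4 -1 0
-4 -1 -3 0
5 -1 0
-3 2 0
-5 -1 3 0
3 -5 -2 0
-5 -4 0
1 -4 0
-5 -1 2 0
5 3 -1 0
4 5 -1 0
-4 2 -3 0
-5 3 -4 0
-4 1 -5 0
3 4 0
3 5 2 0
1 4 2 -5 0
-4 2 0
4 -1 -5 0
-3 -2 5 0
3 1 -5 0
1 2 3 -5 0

1

There are 2^5 = 32 truth assignments over (x1, x2, x3, x4, x5).
Split on x2. With x2 = True, the clauses containing x2 are satisfied and ¬x2 drops from the rest; 1 of the 2^4 = 16 assignments to the other variables satisfy what remains.
With x2 = False, by the same count on the reduced clause set, 0 assignments work.
(One model: x1=F, x2=T, x3=T, x4=F, x5=T.)
Total: 1 + 0 = 1.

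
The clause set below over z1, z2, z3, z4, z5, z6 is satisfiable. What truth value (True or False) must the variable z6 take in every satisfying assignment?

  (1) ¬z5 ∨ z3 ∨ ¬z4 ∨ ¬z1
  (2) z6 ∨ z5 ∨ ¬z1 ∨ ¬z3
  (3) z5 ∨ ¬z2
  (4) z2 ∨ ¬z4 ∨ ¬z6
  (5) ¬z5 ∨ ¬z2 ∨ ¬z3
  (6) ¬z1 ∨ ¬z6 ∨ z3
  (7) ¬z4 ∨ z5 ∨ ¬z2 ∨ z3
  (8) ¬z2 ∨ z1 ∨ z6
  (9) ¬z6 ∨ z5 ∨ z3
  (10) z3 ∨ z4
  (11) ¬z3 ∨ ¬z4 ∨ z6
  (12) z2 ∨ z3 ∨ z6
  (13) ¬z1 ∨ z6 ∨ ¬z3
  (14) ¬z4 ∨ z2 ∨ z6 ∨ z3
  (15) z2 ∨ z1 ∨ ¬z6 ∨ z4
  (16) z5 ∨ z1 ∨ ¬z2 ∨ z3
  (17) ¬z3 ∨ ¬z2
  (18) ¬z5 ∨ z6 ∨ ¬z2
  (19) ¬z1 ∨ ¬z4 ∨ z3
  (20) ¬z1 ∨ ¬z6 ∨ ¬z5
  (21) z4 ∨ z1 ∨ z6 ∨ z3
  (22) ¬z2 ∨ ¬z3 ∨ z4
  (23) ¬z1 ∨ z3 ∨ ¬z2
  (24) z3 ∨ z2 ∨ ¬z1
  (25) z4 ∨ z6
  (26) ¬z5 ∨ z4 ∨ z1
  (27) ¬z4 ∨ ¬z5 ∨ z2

True

Suppose z6 = False.
(z4) alone gives z4 = True.
(¬z3) alone gives z3 = False.
(z2) alone gives z2 = True.
(z5) alone gives z5 = True.
That conflicts with the unit clause (¬z5).
So every satisfying assignment has z6 = True.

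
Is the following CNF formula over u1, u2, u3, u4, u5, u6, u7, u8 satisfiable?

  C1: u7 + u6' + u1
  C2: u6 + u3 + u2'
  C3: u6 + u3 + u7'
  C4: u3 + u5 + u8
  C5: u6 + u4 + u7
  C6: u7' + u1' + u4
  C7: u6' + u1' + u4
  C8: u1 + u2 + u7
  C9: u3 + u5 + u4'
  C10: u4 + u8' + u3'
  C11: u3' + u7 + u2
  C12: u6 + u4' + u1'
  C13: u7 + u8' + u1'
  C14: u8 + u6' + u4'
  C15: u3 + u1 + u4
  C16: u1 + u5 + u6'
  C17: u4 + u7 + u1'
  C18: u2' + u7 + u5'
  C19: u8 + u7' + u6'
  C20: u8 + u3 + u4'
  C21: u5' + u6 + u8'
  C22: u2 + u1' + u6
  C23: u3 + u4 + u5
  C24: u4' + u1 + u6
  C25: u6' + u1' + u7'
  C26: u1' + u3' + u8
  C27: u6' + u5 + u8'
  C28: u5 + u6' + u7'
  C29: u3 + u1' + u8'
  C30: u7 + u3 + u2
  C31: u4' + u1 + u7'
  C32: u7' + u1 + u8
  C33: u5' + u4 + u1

Case u7 = 1:
Case u6 = 1:
The clause (u8) is unit, so u8 = 1.
The clause (u1') is unit, so u1 = 0.
The clause (u5) is unit, so u5 = 1.
The clause (u4') is unit, so u4 = 0.
That conflicts with the unit clause (u4).
Backtrack on u6: now try u6 = 0.
The clause (u3) is unit, so u3 = 1.
Case u1 = 0:
The clause (u4') is unit, so u4 = 0.
The clause (u8') is unit, so u8 = 0.
That conflicts with the unit clause (u8).
Backtrack on u1: now try u1 = 1.
The clause (u4) is unit, so u4 = 1.
That conflicts with the unit clause (u4').
Either choice for u1 ends in contradiction.
Either choice for u6 ends in contradiction.
Backtrack on u7: now try u7 = 0.
Case u6 = 0:
The clause (u4) is unit, so u4 = 1.
The clause (u1') is unit, so u1 = 0.
That conflicts with the unit clause (u1).
Backtrack on u6: now try u6 = 1.
The clause (u1) is unit, so u1 = 1.
The clause (u4) is unit, so u4 = 1.
The clause (u8') is unit, so u8 = 0.
That conflicts with the unit clause (u8).
Either choice for u6 ends in contradiction.
Either choice for u7 ends in contradiction.
No assignment satisfies every clause.

No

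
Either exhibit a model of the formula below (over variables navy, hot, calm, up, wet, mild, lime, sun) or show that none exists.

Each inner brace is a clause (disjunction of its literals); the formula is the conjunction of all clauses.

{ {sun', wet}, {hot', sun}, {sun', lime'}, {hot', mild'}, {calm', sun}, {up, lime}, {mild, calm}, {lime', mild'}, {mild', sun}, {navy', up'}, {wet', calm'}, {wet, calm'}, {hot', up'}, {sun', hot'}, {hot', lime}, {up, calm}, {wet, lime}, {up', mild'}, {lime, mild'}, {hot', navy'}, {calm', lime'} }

UNSATISFIABLE

Suppose sun = 0.
(hot') alone gives hot = 0.
(calm') alone gives calm = 0.
(mild) alone gives mild = 1.
Now (mild') is unsatisfied and unit — conflict.
So sun must be the other value — set sun = 1.
(wet) alone gives wet = 1.
(lime') alone gives lime = 0.
(up) alone gives up = 1.
(navy') alone gives navy = 0.
(calm') alone gives calm = 0.
(mild) alone gives mild = 1.
Now (mild') is unsatisfied and unit — conflict.
Either choice for sun ends in contradiction.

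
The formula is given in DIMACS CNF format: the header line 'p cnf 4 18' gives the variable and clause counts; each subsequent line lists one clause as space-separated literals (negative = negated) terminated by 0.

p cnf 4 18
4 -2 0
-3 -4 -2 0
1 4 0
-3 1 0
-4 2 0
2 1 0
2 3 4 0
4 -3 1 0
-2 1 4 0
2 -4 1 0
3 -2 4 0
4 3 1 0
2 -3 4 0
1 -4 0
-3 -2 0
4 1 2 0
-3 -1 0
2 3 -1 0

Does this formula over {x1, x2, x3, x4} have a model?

Yes

Suppose x4 = True.
(x2) alone gives x2 = True.
(¬x3) alone gives x3 = False.
(x1) alone gives x1 = True.
Every clause now holds.
A satisfying assignment: x1: True; x2: True; x3: False; x4: True.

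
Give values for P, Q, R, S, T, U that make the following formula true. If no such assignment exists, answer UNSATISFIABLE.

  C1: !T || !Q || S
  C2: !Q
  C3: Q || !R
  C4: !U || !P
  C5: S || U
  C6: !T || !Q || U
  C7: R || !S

P=false,  Q=false,  R=false,  S=false,  T=false,  U=true

(!Q) alone gives Q = false.
(!R) alone gives R = false.
(!S) alone gives S = false.
(U) alone gives U = true.
(!P) alone gives P = false.
No clause remains; T is free.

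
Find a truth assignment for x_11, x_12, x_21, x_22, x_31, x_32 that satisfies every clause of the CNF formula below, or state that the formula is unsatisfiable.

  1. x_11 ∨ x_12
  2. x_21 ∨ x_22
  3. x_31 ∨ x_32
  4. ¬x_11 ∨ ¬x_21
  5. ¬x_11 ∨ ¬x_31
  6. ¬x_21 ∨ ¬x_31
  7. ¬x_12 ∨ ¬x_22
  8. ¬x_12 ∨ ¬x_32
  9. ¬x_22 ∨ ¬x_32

Case x_11 = True:
The clause (¬x_21) is unit, so x_21 = False.
The clause (x_22) is unit, so x_22 = True.
The clause (¬x_31) is unit, so x_31 = False.
The clause (x_32) is unit, so x_32 = True.
That conflicts with the unit clause (¬x_32).
That branch fails; take x_11 = False instead.
The clause (x_12) is unit, so x_12 = True.
The clause (¬x_22) is unit, so x_22 = False.
The clause (x_21) is unit, so x_21 = True.
The clause (¬x_31) is unit, so x_31 = False.
The clause (x_32) is unit, so x_32 = True.
That conflicts with the unit clause (¬x_32).
Neither x_11 = True nor x_11 = False works.

UNSATISFIABLE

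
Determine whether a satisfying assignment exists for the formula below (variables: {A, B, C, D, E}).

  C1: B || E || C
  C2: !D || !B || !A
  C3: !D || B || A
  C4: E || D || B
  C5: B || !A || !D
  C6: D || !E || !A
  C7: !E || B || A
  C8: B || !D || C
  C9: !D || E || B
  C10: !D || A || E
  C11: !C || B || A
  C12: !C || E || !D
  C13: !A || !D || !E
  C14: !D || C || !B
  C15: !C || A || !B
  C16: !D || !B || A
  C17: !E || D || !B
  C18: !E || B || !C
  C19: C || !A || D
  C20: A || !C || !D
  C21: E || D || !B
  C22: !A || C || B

Branch on B: set B = true.
Branch on D: set D = false.
From the singleton clause (!E), E = false.
But (E) is also a unit clause — contradiction.
Backtrack on D: now try D = true.
From the singleton clause (!A), A = false.
But (A) is also a unit clause — contradiction.
Neither D = true nor D = false works.
Backtrack on B: now try B = false.
Branch on E: set E = true.
From the singleton clause (A), A = true.
From the singleton clause (!D), D = false.
But (D) is also a unit clause — contradiction.
Backtrack on E: now try E = false.
From the singleton clause (C), C = true.
From the singleton clause (D), D = true.
But (!D) is also a unit clause — contradiction.
Neither E = true nor E = false works.
Neither B = true nor B = false works.
No assignment satisfies every clause.

No, unsatisfiable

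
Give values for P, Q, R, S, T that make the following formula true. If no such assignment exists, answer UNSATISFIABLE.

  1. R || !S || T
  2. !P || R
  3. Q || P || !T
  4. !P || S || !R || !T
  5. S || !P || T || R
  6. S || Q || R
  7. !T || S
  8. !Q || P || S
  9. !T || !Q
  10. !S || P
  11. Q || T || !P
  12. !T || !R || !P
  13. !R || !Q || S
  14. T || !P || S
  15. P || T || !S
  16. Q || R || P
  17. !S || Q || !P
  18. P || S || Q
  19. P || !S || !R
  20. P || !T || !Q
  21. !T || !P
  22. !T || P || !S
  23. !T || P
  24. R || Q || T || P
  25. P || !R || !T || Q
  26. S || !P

Suppose P = true.
The clause (R) is unit, so R = true.
The clause (!T) is unit, so T = false.
The clause (Q) is unit, so Q = true.
The clause (S) is unit, so S = true.
This assignment satisfies each clause.

P ↦ true,  Q ↦ true,  R ↦ true,  S ↦ true,  T ↦ false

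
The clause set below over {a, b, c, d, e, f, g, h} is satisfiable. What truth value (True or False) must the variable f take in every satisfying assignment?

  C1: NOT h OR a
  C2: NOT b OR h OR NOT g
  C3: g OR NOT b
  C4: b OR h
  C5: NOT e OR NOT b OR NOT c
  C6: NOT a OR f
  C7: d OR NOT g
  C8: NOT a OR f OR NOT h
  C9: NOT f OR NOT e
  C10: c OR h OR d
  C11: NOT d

Suppose f = false.
From the singleton clause (NOT a), a = false.
From the singleton clause (NOT h), h = false.
From the singleton clause (b), b = true.
From the singleton clause (NOT g), g = false.
Now (g) is unsatisfied and unit — conflict.
So every satisfying assignment has f = True.

True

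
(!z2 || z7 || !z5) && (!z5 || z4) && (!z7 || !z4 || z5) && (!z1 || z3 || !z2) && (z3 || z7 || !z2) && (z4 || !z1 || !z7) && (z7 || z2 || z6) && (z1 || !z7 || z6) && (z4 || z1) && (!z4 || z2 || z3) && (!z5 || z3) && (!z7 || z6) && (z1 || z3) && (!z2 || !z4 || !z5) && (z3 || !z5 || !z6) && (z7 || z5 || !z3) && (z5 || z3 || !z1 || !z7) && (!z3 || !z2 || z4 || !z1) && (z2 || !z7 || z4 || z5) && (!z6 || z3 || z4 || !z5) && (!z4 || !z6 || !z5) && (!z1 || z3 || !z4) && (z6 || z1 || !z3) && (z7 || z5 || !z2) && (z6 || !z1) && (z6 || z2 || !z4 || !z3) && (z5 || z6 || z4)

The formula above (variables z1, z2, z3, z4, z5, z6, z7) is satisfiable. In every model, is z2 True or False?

Suppose z2 = true.
Branch on z7: set z7 = true.
(z6) alone gives z6 = true.
Branch on z5: set z5 = false.
(!z4) alone gives z4 = false.
(!z1) alone gives z1 = false.
That conflicts with the unit clause (z1).
Undo z5 and try z5 = true.
(z4) alone gives z4 = true.
That conflicts with the unit clause (!z4).
Neither z5 = true nor z5 = false works.
Undo z7 and try z7 = false.
(!z5) alone gives z5 = false.
That conflicts with the unit clause (z5).
Neither z7 = true nor z7 = false works.
So every satisfying assignment has z2 = False.

False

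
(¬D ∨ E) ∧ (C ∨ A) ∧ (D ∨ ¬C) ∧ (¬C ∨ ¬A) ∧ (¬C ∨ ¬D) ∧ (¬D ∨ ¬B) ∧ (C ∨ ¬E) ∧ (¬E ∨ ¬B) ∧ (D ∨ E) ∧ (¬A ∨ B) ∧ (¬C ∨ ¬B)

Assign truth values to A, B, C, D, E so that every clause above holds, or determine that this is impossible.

UNSATISFIABLE

Branch on D: set D = False.
The clause (¬C) is unit, so C = False.
The clause (A) is unit, so A = True.
The clause (¬E) is unit, so E = False.
But (E) is also a unit clause — contradiction.
Backtrack on D: now try D = True.
The clause (E) is unit, so E = True.
The clause (¬C) is unit, so C = False.
But (C) is also a unit clause — contradiction.
Both values of D lead to a conflict.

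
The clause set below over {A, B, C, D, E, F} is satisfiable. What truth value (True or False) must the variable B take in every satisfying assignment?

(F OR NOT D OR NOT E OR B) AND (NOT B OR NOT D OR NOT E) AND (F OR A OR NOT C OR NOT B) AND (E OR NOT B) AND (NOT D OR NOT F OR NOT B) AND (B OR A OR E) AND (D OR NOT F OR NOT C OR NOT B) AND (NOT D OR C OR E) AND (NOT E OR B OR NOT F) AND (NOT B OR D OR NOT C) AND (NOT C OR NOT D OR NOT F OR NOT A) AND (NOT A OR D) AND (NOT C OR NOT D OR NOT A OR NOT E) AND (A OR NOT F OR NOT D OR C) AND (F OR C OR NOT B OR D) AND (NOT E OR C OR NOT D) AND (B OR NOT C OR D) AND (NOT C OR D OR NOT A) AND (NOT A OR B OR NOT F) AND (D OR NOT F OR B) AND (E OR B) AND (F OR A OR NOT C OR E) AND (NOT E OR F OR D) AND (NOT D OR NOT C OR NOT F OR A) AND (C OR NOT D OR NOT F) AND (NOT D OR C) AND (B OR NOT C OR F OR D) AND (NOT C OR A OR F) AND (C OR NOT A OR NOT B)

True

Suppose B = false.
(E) alone gives E = true.
(NOT F) alone gives F = false.
(NOT D) alone gives D = false.
But (D) is also a unit clause — contradiction.
So every satisfying assignment has B = True.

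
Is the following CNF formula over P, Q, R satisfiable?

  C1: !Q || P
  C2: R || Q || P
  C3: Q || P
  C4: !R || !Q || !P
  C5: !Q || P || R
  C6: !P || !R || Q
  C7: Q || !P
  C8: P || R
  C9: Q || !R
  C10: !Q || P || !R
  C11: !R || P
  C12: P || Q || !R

Branch on Q: set Q = true.
The clause (P) is unit, so P = true.
The clause (!R) is unit, so R = false.
This assignment satisfies each clause.
A satisfying assignment: P ↦ true,  Q ↦ true,  R ↦ false.

Yes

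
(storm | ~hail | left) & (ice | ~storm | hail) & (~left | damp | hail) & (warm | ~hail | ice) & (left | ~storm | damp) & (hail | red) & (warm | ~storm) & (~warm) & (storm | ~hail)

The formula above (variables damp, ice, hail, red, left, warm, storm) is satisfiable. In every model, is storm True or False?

False

Suppose storm = 1.
The clause (warm) is unit, so warm = 1.
That conflicts with the unit clause (~warm).
So every satisfying assignment has storm = False.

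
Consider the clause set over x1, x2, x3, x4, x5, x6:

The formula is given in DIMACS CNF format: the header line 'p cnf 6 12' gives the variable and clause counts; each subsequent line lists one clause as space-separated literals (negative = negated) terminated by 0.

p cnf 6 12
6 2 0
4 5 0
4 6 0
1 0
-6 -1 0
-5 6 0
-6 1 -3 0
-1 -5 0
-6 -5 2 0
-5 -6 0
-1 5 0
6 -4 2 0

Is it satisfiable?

No

Unit clause (x1) forces x1 = True.
Unit clause (¬x6) forces x6 = False.
Unit clause (x2) forces x2 = True.
Unit clause (x4) forces x4 = True.
Unit clause (¬x5) forces x5 = False.
But (x5) is also a unit clause — contradiction.
No assignment satisfies every clause.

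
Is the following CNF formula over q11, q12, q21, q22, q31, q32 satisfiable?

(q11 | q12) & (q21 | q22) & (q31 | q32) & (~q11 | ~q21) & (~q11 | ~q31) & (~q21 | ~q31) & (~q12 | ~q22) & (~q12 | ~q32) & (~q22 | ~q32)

No, unsatisfiable

Branch on q11: set q11 = 1.
Unit clause (~q21) forces q21 = 0.
Unit clause (q22) forces q22 = 1.
Unit clause (~q31) forces q31 = 0.
Unit clause (q32) forces q32 = 1.
Now (~q32) is unsatisfied and unit — conflict.
Undo q11 and try q11 = 0.
Unit clause (q12) forces q12 = 1.
Unit clause (~q22) forces q22 = 0.
Unit clause (q21) forces q21 = 1.
Unit clause (~q31) forces q31 = 0.
Unit clause (q32) forces q32 = 1.
Now (~q32) is unsatisfied and unit — conflict.
Either choice for q11 ends in contradiction.
No assignment satisfies every clause.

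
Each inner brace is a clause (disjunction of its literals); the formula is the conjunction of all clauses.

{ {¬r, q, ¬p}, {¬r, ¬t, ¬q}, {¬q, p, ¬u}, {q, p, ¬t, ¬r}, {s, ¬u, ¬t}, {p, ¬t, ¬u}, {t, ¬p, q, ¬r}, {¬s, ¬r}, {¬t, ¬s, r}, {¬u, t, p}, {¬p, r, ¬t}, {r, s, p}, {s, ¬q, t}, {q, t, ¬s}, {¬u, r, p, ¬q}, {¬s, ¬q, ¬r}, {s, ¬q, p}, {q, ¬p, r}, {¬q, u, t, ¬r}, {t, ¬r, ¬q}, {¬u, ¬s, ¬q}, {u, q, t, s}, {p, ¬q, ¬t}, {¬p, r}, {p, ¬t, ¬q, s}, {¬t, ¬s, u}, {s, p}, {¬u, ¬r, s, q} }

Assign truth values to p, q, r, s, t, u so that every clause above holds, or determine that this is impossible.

Suppose s = True.
Unit clause (¬r) forces r = False.
Unit clause (¬t) forces t = False.
Unit clause (q) forces q = True.
Unit clause (¬u) forces u = False.
Unit clause (¬p) forces p = False.
All clauses are satisfied.

p=False; q=True; r=False; s=True; t=False; u=False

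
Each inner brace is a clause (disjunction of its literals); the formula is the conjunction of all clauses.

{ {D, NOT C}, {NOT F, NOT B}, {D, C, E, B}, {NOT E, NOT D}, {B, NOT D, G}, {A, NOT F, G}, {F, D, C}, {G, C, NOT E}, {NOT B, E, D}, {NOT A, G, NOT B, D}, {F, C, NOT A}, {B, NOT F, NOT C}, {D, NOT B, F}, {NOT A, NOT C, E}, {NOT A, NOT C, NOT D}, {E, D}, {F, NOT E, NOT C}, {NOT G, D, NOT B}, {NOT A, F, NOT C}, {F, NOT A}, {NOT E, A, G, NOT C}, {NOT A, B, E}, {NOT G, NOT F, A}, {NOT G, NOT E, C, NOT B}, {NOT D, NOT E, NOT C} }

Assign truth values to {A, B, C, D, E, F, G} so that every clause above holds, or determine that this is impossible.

Case D = false:
Unit clause (NOT C) forces C = false.
Unit clause (F) forces F = true.
Unit clause (NOT B) forces B = false.
Unit clause (E) forces E = true.
Unit clause (G) forces G = true.
Unit clause (A) forces A = true.
Every clause now holds.

A: true; B: false; C: false; D: false; E: true; F: true; G: true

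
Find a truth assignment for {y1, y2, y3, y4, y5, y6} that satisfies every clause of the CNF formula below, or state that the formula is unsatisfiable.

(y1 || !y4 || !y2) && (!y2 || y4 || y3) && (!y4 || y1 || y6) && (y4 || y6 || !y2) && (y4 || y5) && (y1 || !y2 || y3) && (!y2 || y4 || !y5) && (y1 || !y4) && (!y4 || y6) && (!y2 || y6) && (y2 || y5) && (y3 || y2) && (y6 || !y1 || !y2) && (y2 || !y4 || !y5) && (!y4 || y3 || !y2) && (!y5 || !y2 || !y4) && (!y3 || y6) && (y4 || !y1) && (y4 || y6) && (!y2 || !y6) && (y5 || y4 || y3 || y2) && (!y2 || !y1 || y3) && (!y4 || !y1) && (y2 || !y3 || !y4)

y1: false; y2: false; y3: true; y4: false; y5: true; y6: true

Case y4 = false:
The clause (y5) is unit, so y5 = true.
The clause (!y2) is unit, so y2 = false.
The clause (y3) is unit, so y3 = true.
The clause (y6) is unit, so y6 = true.
The clause (!y1) is unit, so y1 = false.
All clauses are satisfied.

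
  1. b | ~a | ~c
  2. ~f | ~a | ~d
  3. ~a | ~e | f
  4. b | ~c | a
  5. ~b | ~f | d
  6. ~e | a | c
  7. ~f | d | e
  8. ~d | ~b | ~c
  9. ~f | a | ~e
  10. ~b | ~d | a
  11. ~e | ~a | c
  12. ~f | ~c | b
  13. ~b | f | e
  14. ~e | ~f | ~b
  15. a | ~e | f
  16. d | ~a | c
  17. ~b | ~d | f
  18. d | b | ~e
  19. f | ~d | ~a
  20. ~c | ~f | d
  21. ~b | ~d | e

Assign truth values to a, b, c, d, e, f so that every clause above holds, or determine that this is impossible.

Suppose b = 0.
Suppose a = 0.
(~c) alone gives c = 0.
(~e) alone gives e = 0.
Suppose f = 0.
No clause remains; d is free.

a: 0; b: 0; c: 0; d: 1; e: 0; f: 0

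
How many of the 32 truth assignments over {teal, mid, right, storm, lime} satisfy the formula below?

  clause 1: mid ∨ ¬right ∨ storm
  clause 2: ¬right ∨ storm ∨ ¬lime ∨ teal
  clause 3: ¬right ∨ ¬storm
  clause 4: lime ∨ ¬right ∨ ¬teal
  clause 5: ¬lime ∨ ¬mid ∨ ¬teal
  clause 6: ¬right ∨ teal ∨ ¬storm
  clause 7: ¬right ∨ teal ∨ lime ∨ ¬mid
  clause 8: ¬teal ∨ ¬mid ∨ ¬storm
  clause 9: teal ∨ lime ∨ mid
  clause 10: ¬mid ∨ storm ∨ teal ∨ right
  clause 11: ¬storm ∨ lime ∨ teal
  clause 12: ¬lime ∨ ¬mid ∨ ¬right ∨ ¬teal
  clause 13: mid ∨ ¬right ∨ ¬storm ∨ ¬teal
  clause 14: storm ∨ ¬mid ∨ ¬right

8

There are 2^5 = 32 truth assignments over (teal, mid, right, storm, lime).
Split on right. With right = True, the clauses containing right are satisfied and ¬right drops from the rest; 0 of the 2^4 = 16 assignments to the other variables satisfy what remains.
With right = False, by the same count on the reduced clause set, 8 assignments work.
(One model: teal=F, mid=F, right=F, storm=F, lime=T.)
Total: 0 + 8 = 8.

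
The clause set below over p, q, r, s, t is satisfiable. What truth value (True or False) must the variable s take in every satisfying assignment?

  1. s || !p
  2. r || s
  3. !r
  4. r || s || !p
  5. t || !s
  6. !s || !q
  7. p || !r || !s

True

Suppose s = false.
Unit clause (!p) forces p = false.
Unit clause (r) forces r = true.
But (!r) is also a unit clause — contradiction.
So every satisfying assignment has s = True.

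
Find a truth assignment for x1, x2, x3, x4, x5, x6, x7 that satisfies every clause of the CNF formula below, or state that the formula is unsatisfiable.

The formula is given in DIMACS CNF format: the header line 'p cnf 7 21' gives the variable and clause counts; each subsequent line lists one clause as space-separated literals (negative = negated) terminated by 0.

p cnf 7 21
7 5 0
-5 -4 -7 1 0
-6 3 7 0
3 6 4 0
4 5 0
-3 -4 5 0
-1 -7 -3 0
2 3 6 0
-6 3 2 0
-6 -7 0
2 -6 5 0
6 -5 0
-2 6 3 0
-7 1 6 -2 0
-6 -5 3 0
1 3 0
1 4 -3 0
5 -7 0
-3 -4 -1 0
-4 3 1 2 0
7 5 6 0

Try x7 = False.
Unit clause (x5) forces x5 = True.
Unit clause (x6) forces x6 = True.
Unit clause (x3) forces x3 = True.
Try x1 = True.
Unit clause (¬x4) forces x4 = False.
Every clause is now satisfied; x2 is unconstrained.

x1: True; x2: False; x3: True; x4: False; x5: True; x6: True; x7: False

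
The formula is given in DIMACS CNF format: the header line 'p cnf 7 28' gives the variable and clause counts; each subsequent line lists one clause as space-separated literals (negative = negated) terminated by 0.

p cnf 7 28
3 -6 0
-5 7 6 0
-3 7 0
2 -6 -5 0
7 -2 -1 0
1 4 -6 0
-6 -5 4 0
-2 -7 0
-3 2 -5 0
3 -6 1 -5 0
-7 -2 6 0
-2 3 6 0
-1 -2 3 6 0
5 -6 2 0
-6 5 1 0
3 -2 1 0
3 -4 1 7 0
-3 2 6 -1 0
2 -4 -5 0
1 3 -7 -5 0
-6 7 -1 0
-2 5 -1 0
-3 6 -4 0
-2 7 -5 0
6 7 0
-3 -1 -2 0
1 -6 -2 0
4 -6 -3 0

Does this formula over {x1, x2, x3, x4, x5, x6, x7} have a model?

Try x3 = True.
The clause (x7) is unit, so x7 = True.
The clause (¬x2) is unit, so x2 = False.
The clause (¬x5) is unit, so x5 = False.
The clause (¬x6) is unit, so x6 = False.
The clause (¬x1) is unit, so x1 = False.
The clause (¬x4) is unit, so x4 = False.
Every clause now holds.
A satisfying assignment: x1=False, x2=False, x3=True, x4=False, x5=False, x6=False, x7=True.

Satisfiable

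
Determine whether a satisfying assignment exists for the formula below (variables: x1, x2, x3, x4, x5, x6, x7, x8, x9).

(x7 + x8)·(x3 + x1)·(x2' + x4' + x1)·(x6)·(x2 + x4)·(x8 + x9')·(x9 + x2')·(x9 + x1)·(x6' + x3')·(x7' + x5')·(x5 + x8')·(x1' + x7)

Yes, satisfiable

The clause (x6) is unit, so x6 = 1.
The clause (x3') is unit, so x3 = 0.
The clause (x1) is unit, so x1 = 1.
The clause (x7) is unit, so x7 = 1.
The clause (x5') is unit, so x5 = 0.
The clause (x8') is unit, so x8 = 0.
The clause (x9') is unit, so x9 = 0.
The clause (x2') is unit, so x2 = 0.
The clause (x4) is unit, so x4 = 1.
This assignment satisfies each clause.
A satisfying assignment: x1 ↦ 1,  x2 ↦ 0,  x3 ↦ 0,  x4 ↦ 1,  x5 ↦ 0,  x6 ↦ 1,  x7 ↦ 1,  x8 ↦ 0,  x9 ↦ 0.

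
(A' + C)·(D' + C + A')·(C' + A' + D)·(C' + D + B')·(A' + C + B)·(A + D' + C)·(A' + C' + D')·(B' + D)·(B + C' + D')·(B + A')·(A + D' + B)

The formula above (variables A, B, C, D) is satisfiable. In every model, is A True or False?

False

Suppose A = 1.
From the singleton clause (C), C = 1.
From the singleton clause (D), D = 1.
Now (D') is unsatisfied and unit — conflict.
So every satisfying assignment has A = False.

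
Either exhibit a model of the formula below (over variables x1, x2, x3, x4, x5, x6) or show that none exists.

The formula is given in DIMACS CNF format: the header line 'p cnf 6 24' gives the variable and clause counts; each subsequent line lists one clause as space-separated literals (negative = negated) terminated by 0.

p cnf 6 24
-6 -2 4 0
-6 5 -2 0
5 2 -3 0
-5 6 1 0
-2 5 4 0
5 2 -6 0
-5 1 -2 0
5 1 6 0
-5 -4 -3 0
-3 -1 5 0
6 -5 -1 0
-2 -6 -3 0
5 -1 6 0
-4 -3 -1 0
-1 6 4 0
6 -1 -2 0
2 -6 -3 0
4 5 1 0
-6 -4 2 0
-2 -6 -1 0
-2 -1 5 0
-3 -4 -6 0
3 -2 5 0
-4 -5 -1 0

Case x6 = True:
Case x2 = False:
Unit clause (x5) forces x5 = True.
Unit clause (¬x3) forces x3 = False.
Unit clause (¬x4) forces x4 = False.
Every clause is now satisfied; x1 is unconstrained.

x1=False,  x2=False,  x3=False,  x4=False,  x5=True,  x6=True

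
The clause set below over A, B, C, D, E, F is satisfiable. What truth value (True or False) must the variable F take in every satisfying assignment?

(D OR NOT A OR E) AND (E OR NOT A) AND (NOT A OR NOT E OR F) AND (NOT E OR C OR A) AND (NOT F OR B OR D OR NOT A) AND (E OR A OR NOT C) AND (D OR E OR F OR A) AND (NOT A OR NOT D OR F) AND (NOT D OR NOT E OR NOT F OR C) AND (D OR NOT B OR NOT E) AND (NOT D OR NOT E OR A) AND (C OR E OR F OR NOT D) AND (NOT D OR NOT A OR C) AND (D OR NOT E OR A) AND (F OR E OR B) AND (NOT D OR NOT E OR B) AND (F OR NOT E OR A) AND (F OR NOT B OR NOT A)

True

Suppose F = false.
Try E = true.
(NOT A) alone gives A = false.
That conflicts with the unit clause (A).
That branch fails; take E = false instead.
(NOT A) alone gives A = false.
(NOT C) alone gives C = false.
(D) alone gives D = true.
That conflicts with the unit clause (NOT D).
Both values of E lead to a conflict.
So every satisfying assignment has F = True.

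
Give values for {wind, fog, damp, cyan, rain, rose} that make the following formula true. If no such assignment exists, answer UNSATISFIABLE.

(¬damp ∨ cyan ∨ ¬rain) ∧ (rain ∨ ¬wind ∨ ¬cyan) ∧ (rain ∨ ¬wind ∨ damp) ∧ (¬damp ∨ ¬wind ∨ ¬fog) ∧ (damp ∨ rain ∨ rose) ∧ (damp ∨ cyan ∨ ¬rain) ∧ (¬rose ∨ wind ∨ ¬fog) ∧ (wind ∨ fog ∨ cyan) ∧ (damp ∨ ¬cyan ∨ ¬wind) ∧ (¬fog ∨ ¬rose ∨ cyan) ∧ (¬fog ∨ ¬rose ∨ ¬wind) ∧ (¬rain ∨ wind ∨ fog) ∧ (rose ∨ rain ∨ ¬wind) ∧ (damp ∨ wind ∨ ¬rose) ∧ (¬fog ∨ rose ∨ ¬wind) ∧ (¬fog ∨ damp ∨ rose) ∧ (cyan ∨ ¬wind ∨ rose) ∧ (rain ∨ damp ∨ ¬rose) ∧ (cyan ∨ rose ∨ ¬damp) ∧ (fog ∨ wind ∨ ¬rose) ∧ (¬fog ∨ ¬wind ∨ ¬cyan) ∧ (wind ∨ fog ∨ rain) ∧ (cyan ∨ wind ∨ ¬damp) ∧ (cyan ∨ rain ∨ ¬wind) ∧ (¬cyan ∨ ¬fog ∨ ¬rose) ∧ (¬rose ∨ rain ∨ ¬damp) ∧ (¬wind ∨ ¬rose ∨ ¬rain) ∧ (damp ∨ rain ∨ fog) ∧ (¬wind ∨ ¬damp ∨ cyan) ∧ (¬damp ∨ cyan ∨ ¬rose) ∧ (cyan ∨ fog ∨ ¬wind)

Suppose damp = True.
Suppose cyan = True.
Suppose rain = True.
Suppose wind = True.
The clause (¬fog) is unit, so fog = False.
The clause (¬rose) is unit, so rose = False.
This assignment satisfies each clause.

wind ↦ True,  fog ↦ False,  damp ↦ True,  cyan ↦ True,  rain ↦ True,  rose ↦ False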